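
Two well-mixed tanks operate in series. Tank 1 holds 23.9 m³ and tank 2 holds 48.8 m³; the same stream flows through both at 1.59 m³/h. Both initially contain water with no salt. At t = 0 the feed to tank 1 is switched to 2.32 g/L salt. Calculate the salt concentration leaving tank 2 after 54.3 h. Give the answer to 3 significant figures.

Species balance on tank i: dCᵢ/dt = (Cᵢ₋₁ − Cᵢ)/τᵢ with τᵢ = Vᵢ/Q.
τ₁ = 23.9/1.59 = 15.031 h; τ₂ = 48.8/1.59 = 30.692 h.
Tank 1: C₁ = C_in(1 − e^(−t/τ₁)). Tank 2 (τ₁ ≠ τ₂): C₂ = C_in[1 − (τ₁ e^(−t/τ₁) − τ₂ e^(−t/τ₂))/(τ₁ − τ₂)].
At t = 54.3: e^(−t/τ₁) = 0.026986, e^(−t/τ₂) = 0.17047.
C₂ = 2.32·[1 − (15.031·0.026986 − 30.692·0.17047)/(-15.660)] = 2.32·0.69181 = 1.6050 g/L.

1.60 g/L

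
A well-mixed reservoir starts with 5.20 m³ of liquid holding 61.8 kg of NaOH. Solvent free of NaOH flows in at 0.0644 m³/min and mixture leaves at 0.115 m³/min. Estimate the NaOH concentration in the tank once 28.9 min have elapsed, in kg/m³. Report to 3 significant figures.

Let m(t) be the amount of NaOH. Volume: V(t) = V₀ + (Q_in − Q_out) t = 5.20 − 0.050600 t; V(28.9) = 3.7377 m³.
Species balance (pure solvent in): dm/dt = −Q_out · m/V(t).
Separate: dm/m = −Q_out dt/V(t) ⇒ ln(m/m₀) = −(Q_out/(Q_in−Q_out)) ln(V/V₀).
m = m₀ (V₀/V)^(Q_out/(Q_in−Q_out)) = 61.8 × (5.20/3.7377)^(-2.2727) = 29.179 kg.
C = m/V = 29.179/3.7377 = 7.8068 kg/m³.

7.81 kg/m³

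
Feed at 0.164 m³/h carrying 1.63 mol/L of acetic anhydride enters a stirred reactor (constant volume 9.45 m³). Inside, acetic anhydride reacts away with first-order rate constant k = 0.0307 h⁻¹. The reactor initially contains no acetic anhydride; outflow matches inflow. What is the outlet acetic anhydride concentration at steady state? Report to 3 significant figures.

Accumulation = in − out − consumed: V dC/dt = Q C_in − Q C − k V C.
Steady state (dC/dt = 0): C_ss = Q C_in/(Q + kV) = C_in/(1 + kV/Q).
C_ss = 0.164·1.63/(0.164 + 0.0307·9.45) = 0.26732/0.45412 = 0.58866 mol/L.

0.589 mol/L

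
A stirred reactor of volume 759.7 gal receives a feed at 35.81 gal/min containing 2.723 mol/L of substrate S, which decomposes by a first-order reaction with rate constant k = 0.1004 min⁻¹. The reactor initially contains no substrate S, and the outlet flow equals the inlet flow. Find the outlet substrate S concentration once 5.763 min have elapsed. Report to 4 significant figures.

V dC/dt = Q(C_in − C) − k V C.
dC/dt = (Q/V) C_in − (Q/V + k) C; effective rate a = Q/V + k = 0.0471370 + 0.1004 = 0.147537 min⁻¹.
C_ss = Q C_in/(Q + kV) = 0.869979 mol/L; C(t) = C_ss + (C₀ − C_ss) e^(−a t).
C(5.763) = 0.869979 + (-0.869979)·e^(−0.147537·5.763) = 0.869979 + (-0.869979)·0.427306 = 0.498232 mol/L.

0.4982 mol/L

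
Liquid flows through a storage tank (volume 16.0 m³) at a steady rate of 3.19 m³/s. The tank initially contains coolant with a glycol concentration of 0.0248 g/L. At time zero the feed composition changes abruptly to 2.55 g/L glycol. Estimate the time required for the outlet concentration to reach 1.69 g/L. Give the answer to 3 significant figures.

5.40 s

Species balance: V dC/dt = Q(C_in − C) ⇒ τ = V/Q = 5.0157 s.
C(t) = C_in + (C₀ − C_in) e^(−t/τ). Set C = 1.69 and solve for t:
e^(−t/τ) = (C − C_in)/(C₀ − C_in) = (1.69 − 2.55)/(0.0248 − 2.55) = 0.34057
t = −τ ln(…) = 5.0157 × 1.0771 = 5.4026 s.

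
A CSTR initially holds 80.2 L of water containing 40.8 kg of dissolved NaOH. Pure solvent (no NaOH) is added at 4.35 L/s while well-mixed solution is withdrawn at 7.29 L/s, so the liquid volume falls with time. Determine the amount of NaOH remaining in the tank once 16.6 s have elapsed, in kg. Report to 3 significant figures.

3.99 kg

Let m(t) be the amount of NaOH. Volume: V(t) = V₀ + (Q_in − Q_out) t = 80.2 − 2.9400 t; V(16.6) = 31.396 L.
No NaOH enters, so dm/dt = −Q_out · (m/V).
Separate: dm/m = −Q_out dt/V(t) ⇒ ln(m/m₀) = −(Q_out/(Q_in−Q_out)) ln(V/V₀).
m = m₀ (V₀/V)^(Q_out/(Q_in−Q_out)) = 40.8 × (80.2/31.396)^(-2.4796) = 3.9877 kg.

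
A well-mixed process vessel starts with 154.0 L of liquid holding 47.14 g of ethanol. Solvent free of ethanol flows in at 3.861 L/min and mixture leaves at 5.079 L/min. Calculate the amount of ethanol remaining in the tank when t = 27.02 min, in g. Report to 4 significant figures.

17.30 g

Total volume: dV/dt = Q_in − Q_out = -1.21800 L/min, so V(t) = 154.0 − 1.21800 t and V(27.02) = 121.090 L.
Species balance (pure solvent in): dm/dt = −Q_out · m/V(t).
Separate: dm/m = −Q_out dt/V(t) ⇒ ln(m/m₀) = −(Q_out/(Q_in−Q_out)) ln(V/V₀).
m = m₀ (V₀/V)^(Q_out/(Q_in−Q_out)) = 47.14 × (154.0/121.090)^(-4.16995) = 17.2977 g.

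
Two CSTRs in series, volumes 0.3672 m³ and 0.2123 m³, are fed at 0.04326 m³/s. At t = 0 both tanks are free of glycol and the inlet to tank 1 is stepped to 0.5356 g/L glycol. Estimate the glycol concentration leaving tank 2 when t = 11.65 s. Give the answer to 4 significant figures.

0.2821 g/L

Time constants: τᵢ = Vᵢ/Q for each well-mixed tank.
τ₁ = 0.3672/0.04326 = 8.48821 s; τ₂ = 0.2123/0.04326 = 4.90754 s.
Solving the cascade with C₁(0)=C₂(0)=0 gives C₂(t) = C_in[1 − (τ₁ e^(−t/τ₁) − τ₂ e^(−t/τ₂))/(τ₁ − τ₂)].
At t = 11.65: e^(−t/τ₁) = 0.253475, e^(−t/τ₂) = 0.0931168.
C₂ = 0.5356·[1 − (8.48821·0.253475 − 4.90754·0.0931168)/(3.58067)] = 0.5356·0.526745 = 0.282125 g/L.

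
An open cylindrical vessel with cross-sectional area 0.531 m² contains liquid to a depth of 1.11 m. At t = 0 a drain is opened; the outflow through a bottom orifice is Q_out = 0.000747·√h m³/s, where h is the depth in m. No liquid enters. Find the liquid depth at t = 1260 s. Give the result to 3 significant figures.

0.0280 m

With no inflow, A dh/dt = −0.000747 √h.
∫ h^(−1/2) dh = −(0.000747/A) ∫ dt, giving 2√h = 2√h₀ − (0.000747/A) t.
√h = √1.11 − 0.000747·1260/(2·0.531) = 1.0536 − 0.88627 = 0.16729.
h = 0.16729² = 0.027987 m.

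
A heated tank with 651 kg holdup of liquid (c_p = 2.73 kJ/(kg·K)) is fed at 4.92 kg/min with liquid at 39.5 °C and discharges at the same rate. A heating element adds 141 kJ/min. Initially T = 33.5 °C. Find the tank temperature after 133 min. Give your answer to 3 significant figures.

Heat balance on the well-mixed liquid: M c_p dT/dt = ṁ c_p (T_in − T) + 141.
τ = M/ṁ = 132.32 min; T_ss = T_in + Q̇/(ṁ c_p) = 39.5 + 141/(4.92·2.73) = 49.998 °C.
This is linear first-order; T(t) = T_ss + (T₀ − T_ss) e^(−t/τ).
T(133) = 49.998 + (-16.498)·e^(−133/132.32) = 49.998 + (-16.498)·0.36599 = 43.960 °C.

44.0 °C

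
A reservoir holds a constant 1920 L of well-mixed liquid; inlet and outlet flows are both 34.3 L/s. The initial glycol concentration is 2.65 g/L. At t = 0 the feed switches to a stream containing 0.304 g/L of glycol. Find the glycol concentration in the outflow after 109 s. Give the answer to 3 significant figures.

0.639 g/L

Mass balance on the solute (V constant): V dC/dt = Q(C_in − C).
So dC/dt = (C_in − C)/τ with τ = V/Q = 1920/34.3 = 55.977 s.
This is linear first-order; C(t) = C_in + (C₀ − C_in) e^(−t/τ).
C(109) = 0.304 + (2.65 − 0.304)·e^(−109/55.977) = 0.304 + (2.3460)·0.14267 = 0.63870 g/L.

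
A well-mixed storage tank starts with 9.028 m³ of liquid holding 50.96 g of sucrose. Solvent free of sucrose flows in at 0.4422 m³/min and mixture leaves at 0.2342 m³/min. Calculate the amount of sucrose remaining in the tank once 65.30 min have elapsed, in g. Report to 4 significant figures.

Let m(t) be the amount of sucrose. Volume: V(t) = V₀ + (Q_in − Q_out) t = 9.028 + 0.208000 t; V(65.30) = 22.6104 m³.
Species balance (pure solvent in): dm/dt = −Q_out · m/V(t).
dm/m = −Q_out dt/(V₀ + 0.208000 t); integrating gives ln(m/m₀) = −(Q_out/(Q_in−Q_out)) ln(V/V₀).
m = m₀ (V₀/V)^(Q_out/(Q_in−Q_out)) = 50.96 × (9.028/22.6104)^(1.12596) = 18.1255 g.

18.13 g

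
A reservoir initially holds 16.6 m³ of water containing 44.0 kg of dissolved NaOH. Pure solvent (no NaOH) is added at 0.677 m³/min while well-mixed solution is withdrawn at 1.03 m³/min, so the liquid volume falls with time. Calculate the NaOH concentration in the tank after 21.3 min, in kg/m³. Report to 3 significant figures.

0.834 kg/m³

Total volume: dV/dt = Q_in − Q_out = -0.35300 m³/min, so V(t) = 16.6 − 0.35300 t and V(21.3) = 9.0811 m³.
No NaOH enters, so dm/dt = −Q_out · (m/V).
dm/m = −Q_out dt/(V₀ − 0.35300 t); integrating gives ln(m/m₀) = −(Q_out/(Q_in−Q_out)) ln(V/V₀).
m = m₀ (V₀/V)^(Q_out/(Q_in−Q_out)) = 44.0 × (16.6/9.0811)^(-2.9178) = 7.5695 kg.
C = m/V = 7.5695/9.0811 = 0.83354 kg/m³.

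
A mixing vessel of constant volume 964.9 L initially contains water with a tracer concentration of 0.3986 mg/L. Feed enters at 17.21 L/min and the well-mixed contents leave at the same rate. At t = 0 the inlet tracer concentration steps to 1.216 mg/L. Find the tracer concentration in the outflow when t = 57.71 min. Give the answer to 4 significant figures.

Unsteady species balance (constant V, well mixed): V dC/dt = Q(C_in − C).
So dC/dt = (C_in − C)/τ with τ = V/Q = 964.9/17.21 = 56.0662 min.
C approaches C_in exponentially: C(t) = C_in + (C₀ − C_in) e^(−t/τ).
C(57.71) = 1.216 + (0.3986 − 1.216)·e^(−57.71/56.0662) = 1.216 + (-0.817400)·0.357250 = 0.923983 mg/L.

0.9240 mg/L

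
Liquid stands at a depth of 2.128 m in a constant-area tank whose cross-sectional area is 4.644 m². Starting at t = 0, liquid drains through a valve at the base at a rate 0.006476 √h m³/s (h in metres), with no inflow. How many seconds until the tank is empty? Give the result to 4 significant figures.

Mass balance (ρ constant): A dh/dt = −0.006476 √h.
Separate and integrate: 2(√h − √h₀) = −(0.006476/A) t.
Set h = 0: 2√h₀ = (0.006476/A) t_empty ⇒ t_empty = 2A√h₀/0.006476.
t_empty = 2·4.644·√2.128/0.006476 = 9.28800·1.45877/0.006476 = 2092.19 s.

2092 s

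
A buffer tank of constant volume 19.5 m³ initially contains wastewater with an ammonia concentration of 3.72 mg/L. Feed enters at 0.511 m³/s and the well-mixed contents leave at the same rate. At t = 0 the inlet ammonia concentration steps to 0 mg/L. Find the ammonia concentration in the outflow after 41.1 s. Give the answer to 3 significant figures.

Unsteady species balance (constant V, well mixed): V dC/dt = Q(C_in − C).
Time constant τ = V/Q = 19.5/0.511 = 38.160 s.
C approaches C_in exponentially: C(t) = C_in + (C₀ − C_in) e^(−t/τ).
C(41.1) = 0 + (3.72 − 0)·e^(−41.1/38.160) = 0 + (3.7200)·0.34061 = 1.2671 mg/L.

1.27 mg/L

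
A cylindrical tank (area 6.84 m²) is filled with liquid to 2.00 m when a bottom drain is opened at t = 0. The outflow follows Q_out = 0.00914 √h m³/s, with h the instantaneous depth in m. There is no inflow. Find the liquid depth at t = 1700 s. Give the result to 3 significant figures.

0.0775 m

With no inflow, A dh/dt = −0.00914 √h.
∫ h^(−1/2) dh = −(0.00914/A) ∫ dt, giving 2√h = 2√h₀ − (0.00914/A) t.
√h = √2.00 − 0.00914·1700/(2·6.84) = 1.4142 − 1.1358 = 0.27839.
h = 0.27839² = 0.077504 m.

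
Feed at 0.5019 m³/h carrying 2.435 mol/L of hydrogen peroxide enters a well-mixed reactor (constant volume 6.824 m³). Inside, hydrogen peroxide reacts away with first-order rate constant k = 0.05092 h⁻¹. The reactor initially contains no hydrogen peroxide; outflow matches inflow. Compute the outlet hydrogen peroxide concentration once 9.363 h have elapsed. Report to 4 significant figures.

V dC/dt = Q(C_in − C) − k V C.
dC/dt = (Q/V) C_in − (Q/V + k) C; effective rate a = Q/V + k = 0.0735492 + 0.05092 = 0.124469 h⁻¹.
C_ss = Q C_in/(Q + kV) = 1.43885 mol/L; C(t) = C_ss + (C₀ − C_ss) e^(−a t).
C(9.363) = 1.43885 + (-1.43885)·e^(−0.124469·9.363) = 1.43885 + (-1.43885)·0.311796 = 0.990221 mol/L.

0.9902 mol/L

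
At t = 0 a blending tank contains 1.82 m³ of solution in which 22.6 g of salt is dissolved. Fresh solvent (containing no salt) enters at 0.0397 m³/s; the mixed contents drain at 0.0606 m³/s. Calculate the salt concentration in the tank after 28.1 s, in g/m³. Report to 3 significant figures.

Let m(t) be the amount of salt. Volume: V(t) = V₀ + (Q_in − Q_out) t = 1.82 − 0.020900 t; V(28.1) = 1.2327 m³.
Species balance (pure solvent in): dm/dt = −Q_out · m/V(t).
dm/m = −Q_out dt/(V₀ − 0.020900 t); integrating gives ln(m/m₀) = −(Q_out/(Q_in−Q_out)) ln(V/V₀).
m = m₀ (V₀/V)^(Q_out/(Q_in−Q_out)) = 22.6 × (1.82/1.2327)^(-2.8995) = 7.3026 g.
C = m/V = 7.3026/1.2327 = 5.9240 g/m³.

5.92 g/m³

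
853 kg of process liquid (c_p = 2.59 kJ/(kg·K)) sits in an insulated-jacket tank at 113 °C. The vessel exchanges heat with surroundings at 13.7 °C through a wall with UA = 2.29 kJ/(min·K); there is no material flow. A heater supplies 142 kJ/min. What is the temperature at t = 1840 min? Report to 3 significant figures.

81.2 °C

Lumped-capacitance energy balance: M c_p dT/dt = UA(T_amb − T) + Q̇.
dT/dt = (T_ss − T)/τ with T_ss = T_amb + Q̇/UA = 13.7 + 142/2.29 = 75.709 °C, τ = M c_p/UA = 853·2.59/2.29 = 964.75 min.
This is linear first-order; T(t) = T_ss + (T₀ − T_ss) e^(−t/τ).
T(1840) = 75.709 + (37.291)·0.14849 = 81.246 °C.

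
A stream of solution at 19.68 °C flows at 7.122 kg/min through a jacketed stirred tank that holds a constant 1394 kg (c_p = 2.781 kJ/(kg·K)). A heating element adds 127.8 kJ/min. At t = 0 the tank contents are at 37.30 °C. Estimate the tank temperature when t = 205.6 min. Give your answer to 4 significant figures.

30.04 °C

M c_p dT/dt = ṁ c_p (T_in − T) + Q̇.
τ = M/ṁ = 195.732 min; T_ss = T_in + Q̇/(ṁ c_p) = 19.68 + 127.8/(7.122·2.781) = 26.1325 °C.
Integrating: T(t) = T_ss + (T₀ − T_ss) e^(−t/τ).
T(205.6) = 26.1325 + (11.1675)·e^(−205.6/195.732) = 26.1325 + (11.1675)·0.349791 = 30.0388 °C.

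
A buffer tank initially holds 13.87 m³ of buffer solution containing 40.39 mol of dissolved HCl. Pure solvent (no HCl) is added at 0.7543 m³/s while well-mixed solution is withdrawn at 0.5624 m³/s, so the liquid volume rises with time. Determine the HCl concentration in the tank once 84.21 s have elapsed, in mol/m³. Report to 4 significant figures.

Total volume: dV/dt = Q_in − Q_out = 0.191900 m³/s, so V(t) = 13.87 + 0.191900 t and V(84.21) = 30.0299 m³.
Species balance (pure solvent in): dm/dt = −Q_out · m/V(t).
Separate: dm/m = −Q_out dt/V(t) ⇒ ln(m/m₀) = −(Q_out/(Q_in−Q_out)) ln(V/V₀).
m = m₀ (V₀/V)^(Q_out/(Q_in−Q_out)) = 40.39 × (13.87/30.0299)^(2.93069) = 4.19848 mol.
C = m/V = 4.19848/30.0299 = 0.139810 mol/m³.

0.1398 mol/m³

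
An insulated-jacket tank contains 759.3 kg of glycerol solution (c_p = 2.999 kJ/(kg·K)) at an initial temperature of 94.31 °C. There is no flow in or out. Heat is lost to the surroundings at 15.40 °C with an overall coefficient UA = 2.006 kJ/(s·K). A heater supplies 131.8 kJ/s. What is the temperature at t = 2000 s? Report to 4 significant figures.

83.37 °C

M c_p dT/dt = −UA(T − T_amb) + Q̇.
dT/dt = (T_ss − T)/τ with T_ss = T_amb + Q̇/UA = 15.40 + 131.8/2.006 = 81.1029 °C, τ = M c_p/UA = 759.3·2.999/2.006 = 1135.16 s.
Solution: T(t) = T_ss + (T₀ − T_ss) e^(−t/τ).
T(2000) = 81.1029 + (13.2071)·0.171725 = 83.3709 °C.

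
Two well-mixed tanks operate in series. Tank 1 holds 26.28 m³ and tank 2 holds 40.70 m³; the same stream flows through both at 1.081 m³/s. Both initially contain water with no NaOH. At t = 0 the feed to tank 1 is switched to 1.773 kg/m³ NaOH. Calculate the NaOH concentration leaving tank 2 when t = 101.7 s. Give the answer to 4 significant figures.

Species balance on tank i: dCᵢ/dt = (Cᵢ₋₁ − Cᵢ)/τᵢ with τᵢ = Vᵢ/Q.
τ₁ = 26.28/1.081 = 24.3108 s; τ₂ = 40.70/1.081 = 37.6503 s.
Tank 1: C₁ = C_in(1 − e^(−t/τ₁)). Tank 2 (τ₁ ≠ τ₂): C₂ = C_in[1 − (τ₁ e^(−t/τ₁) − τ₂ e^(−t/τ₂))/(τ₁ − τ₂)].
At t = 101.7: e^(−t/τ₁) = 0.0152478, e^(−t/τ₂) = 0.0671268.
C₂ = 1.773·[1 − (24.3108·0.0152478 − 37.6503·0.0671268)/(-13.3395)] = 1.773·0.838325 = 1.48635 kg/m³.

1.486 kg/m³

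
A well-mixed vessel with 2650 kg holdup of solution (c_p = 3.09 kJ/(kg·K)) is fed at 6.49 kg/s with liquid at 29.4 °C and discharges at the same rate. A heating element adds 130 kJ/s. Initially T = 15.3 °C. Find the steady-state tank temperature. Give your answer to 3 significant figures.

First-law balance (no shaft work): M c_p dT/dt = ṁ c_p (T_in − T) + 130.
At steady state dT/dt = 0 ⇒ T_ss = T_in + Q̇/(ṁ c_p) = 29.4 + 130/(6.49·3.09) = 35.882 °C.

35.9 °C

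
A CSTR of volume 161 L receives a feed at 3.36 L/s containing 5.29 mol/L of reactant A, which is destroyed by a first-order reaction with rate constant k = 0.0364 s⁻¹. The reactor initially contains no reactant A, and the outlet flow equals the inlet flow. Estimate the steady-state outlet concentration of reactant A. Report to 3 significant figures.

1.93 mol/L

Species balance: V dC/dt = Q C_in − Q C − k V C.
Steady state (dC/dt = 0): C_ss = Q C_in/(Q + kV) = C_in/(1 + kV/Q).
C_ss = 3.36·5.29/(3.36 + 0.0364·161) = 17.774/9.2204 = 1.9277 mol/L.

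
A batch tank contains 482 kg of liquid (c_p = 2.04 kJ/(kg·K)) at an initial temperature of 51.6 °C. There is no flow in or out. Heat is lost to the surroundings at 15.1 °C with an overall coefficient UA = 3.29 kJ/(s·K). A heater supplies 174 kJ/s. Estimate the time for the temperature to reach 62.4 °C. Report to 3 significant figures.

Lumped-capacitance energy balance: M c_p dT/dt = UA(T_amb − T) + Q̇.
τ = M c_p/UA = 298.87 s; T_ss = T_amb + Q̇/UA = 15.1 + 174/3.29 = 67.988 °C.
T(t) = T_ss + (T₀ − T_ss)e^(−t/τ); set T = 62.4:
t = −τ ln[(T − T_ss)/(T₀ − T_ss)] = −298.87 · ln(0.34096) = 321.58 s.

322 s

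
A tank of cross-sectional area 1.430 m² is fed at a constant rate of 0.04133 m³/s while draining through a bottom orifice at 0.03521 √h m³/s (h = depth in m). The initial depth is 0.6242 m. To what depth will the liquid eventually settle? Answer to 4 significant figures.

Unsteady balance on liquid volume: A dh/dt = Q_in − 0.03521 √h. At steady state dh/dt = 0:
Q_in = 0.03521 √h_ss ⇒ √h_ss = 0.04133/0.03521 = 1.17381.
h_ss = 1.17381² = 1.37784 m. (Since h₀ = 0.6242 m < h_ss, the level will rise toward this value.)

1.378 m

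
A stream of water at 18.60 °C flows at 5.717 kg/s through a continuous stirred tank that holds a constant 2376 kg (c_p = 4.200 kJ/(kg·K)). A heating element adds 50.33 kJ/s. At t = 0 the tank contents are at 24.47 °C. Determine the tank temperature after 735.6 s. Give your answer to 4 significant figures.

21.34 °C

Heat balance on the well-mixed liquid: M c_p dT/dt = ṁ c_p (T_in − T) + 50.33.
Rearrange: dT/dt = (T_ss − T)/τ with τ = M/ṁ = 415.603 s and T_ss = T_in + Q̇/(ṁ c_p) = 20.6961 °C.
Integrating: T(t) = T_ss + (T₀ − T_ss) e^(−t/τ).
T(735.6) = 20.6961 + (3.77391)·e^(−735.6/415.603) = 20.6961 + (3.77391)·0.170340 = 21.3389 °C.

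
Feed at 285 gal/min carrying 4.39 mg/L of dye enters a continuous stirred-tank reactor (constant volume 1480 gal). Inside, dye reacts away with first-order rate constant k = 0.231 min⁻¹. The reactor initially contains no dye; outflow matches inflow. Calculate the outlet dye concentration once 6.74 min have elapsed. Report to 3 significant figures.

1.88 mg/L

Accumulation = in − out − consumed: V dC/dt = Q C_in − Q C − k V C.
This is linear with rate a = Q/V + k = 0.42357 min⁻¹.
C_ss = Q C_in/(Q + kV) = 1.9958 mg/L; C(t) = C_ss + (C₀ − C_ss) e^(−a t).
C(6.74) = 1.9958 + (-1.9958)·e^(−0.42357·6.74) = 1.9958 + (-1.9958)·0.057565 = 1.8809 mg/L.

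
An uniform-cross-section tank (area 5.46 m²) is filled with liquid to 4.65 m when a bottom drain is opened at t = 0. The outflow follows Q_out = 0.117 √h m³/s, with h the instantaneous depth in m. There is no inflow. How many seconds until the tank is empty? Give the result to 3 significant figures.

With no inflow, A dh/dt = −0.117 √h.
Separate and integrate: 2(√h − √h₀) = −(0.117/A) t.
Set h = 0: 2√h₀ = (0.117/A) t_empty ⇒ t_empty = 2A√h₀/0.117.
t_empty = 2·5.46·√4.65/0.117 = 10.920·2.1564/0.117 = 201.26 s.

201 s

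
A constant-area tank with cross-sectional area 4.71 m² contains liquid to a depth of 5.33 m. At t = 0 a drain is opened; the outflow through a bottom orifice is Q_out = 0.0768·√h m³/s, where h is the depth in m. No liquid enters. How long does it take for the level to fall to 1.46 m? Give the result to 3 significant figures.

With no inflow, A dh/dt = −0.0768 √h.
∫ h^(−1/2) dh = −(0.0768/A) ∫ dt, giving 2√h = 2√h₀ − (0.0768/A) t.
t = 2A(√h₀ − √h)/0.0768 = 2·4.71·(√5.33 − √1.46)/0.0768
  = 9.4200 × (2.3087 − 1.2083) / 0.0768 = 134.97 s.

135 s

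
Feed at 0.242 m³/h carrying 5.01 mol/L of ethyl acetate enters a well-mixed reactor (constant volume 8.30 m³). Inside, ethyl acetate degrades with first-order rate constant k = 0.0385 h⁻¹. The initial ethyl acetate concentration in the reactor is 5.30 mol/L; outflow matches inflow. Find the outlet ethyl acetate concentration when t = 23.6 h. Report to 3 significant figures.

2.80 mol/L

Species balance: V dC/dt = Q C_in − Q C − k V C.
This is linear with rate a = Q/V + k = 0.067657 h⁻¹.
C_ss = Q C_in/(Q + kV) = 2.1591 mol/L; C(t) = C_ss + (C₀ − C_ss) e^(−a t).
C(23.6) = 2.1591 + (3.1409)·e^(−0.067657·23.6) = 2.1591 + (3.1409)·0.20256 = 2.7953 mol/L.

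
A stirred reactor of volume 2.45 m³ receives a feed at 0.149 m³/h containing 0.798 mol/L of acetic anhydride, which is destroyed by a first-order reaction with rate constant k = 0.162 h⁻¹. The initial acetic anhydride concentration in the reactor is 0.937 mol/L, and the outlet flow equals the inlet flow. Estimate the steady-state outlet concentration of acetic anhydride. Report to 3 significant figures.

V dC/dt = Q(C_in − C) − k V C.
Steady state (dC/dt = 0): C_ss = Q C_in/(Q + kV) = C_in/(1 + kV/Q).
C_ss = 0.149·0.798/(0.149 + 0.162·2.45) = 0.11890/0.54590 = 0.21781 mol/L.

0.218 mol/L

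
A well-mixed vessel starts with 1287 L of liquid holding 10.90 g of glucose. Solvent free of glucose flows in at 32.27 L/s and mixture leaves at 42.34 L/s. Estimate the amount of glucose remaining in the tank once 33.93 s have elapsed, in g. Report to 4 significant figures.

Let m(t) be the amount of glucose. Volume: V(t) = V₀ + (Q_in − Q_out) t = 1287 − 10.0700 t; V(33.93) = 945.325 L.
Solute balance: dm/dt = 0 − Q_out C = −Q_out m/V(t).
dm/m = −Q_out dt/(V₀ − 10.0700 t); integrating gives ln(m/m₀) = −(Q_out/(Q_in−Q_out)) ln(V/V₀).
m = m₀ (V₀/V)^(Q_out/(Q_in−Q_out)) = 10.90 × (1287/945.325)^(-4.20457) = 2.97869 g.

2.979 g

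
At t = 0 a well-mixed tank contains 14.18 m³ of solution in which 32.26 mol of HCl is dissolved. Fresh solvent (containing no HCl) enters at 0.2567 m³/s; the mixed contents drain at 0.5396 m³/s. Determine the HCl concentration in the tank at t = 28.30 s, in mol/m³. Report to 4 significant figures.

Let m(t) be the amount of HCl. Volume: V(t) = V₀ + (Q_in − Q_out) t = 14.18 − 0.282900 t; V(28.30) = 6.17393 m³.
No HCl enters, so dm/dt = −Q_out · (m/V).
Separate: dm/m = −Q_out dt/V(t) ⇒ ln(m/m₀) = −(Q_out/(Q_in−Q_out)) ln(V/V₀).
m = m₀ (V₀/V)^(Q_out/(Q_in−Q_out)) = 32.26 × (14.18/6.17393)^(-1.90739) = 6.60509 mol.
C = m/V = 6.60509/6.17393 = 1.06984 mol/m³.

1.070 mol/m³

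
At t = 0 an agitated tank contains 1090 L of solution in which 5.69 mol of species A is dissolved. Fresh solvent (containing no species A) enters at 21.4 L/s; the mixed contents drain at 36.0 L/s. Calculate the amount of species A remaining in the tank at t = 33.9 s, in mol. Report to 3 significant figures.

Let m(t) be the amount of species A. Volume: V(t) = V₀ + (Q_in − Q_out) t = 1090 − 14.600 t; V(33.9) = 595.06 L.
No species A enters, so dm/dt = −Q_out · (m/V).
Separate: dm/m = −Q_out dt/V(t) ⇒ ln(m/m₀) = −(Q_out/(Q_in−Q_out)) ln(V/V₀).
m = m₀ (V₀/V)^(Q_out/(Q_in−Q_out)) = 5.69 × (1090/595.06)^(-2.4658) = 1.2792 mol.

1.28 mol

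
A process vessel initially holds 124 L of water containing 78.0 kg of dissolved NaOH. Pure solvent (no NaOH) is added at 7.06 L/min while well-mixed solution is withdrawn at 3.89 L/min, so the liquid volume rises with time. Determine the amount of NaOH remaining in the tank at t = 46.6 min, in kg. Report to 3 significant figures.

Let m(t) be the amount of NaOH. Volume: V(t) = V₀ + (Q_in − Q_out) t = 124 + 3.1700 t; V(46.6) = 271.72 L.
No NaOH enters, so dm/dt = −Q_out · (m/V).
Separate: dm/m = −Q_out dt/V(t) ⇒ ln(m/m₀) = −(Q_out/(Q_in−Q_out)) ln(V/V₀).
m = m₀ (V₀/V)^(Q_out/(Q_in−Q_out)) = 78.0 × (124/271.72)^(1.2271) = 29.786 kg.

29.8 kg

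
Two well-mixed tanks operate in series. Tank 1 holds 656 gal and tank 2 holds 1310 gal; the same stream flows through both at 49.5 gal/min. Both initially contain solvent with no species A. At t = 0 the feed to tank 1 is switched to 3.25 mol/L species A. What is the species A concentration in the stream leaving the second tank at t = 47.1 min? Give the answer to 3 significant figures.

2.25 mol/L

Species balance on tank i: dCᵢ/dt = (Cᵢ₋₁ − Cᵢ)/τᵢ with τᵢ = Vᵢ/Q.
τ₁ = 656/49.5 = 13.253 min; τ₂ = 1310/49.5 = 26.465 min.
Tank 1: C₁ = C_in(1 − e^(−t/τ₁)). Tank 2 (τ₁ ≠ τ₂): C₂ = C_in[1 − (τ₁ e^(−t/τ₁) − τ₂ e^(−t/τ₂))/(τ₁ − τ₂)].
At t = 47.1: e^(−t/τ₁) = 0.028609, e^(−t/τ₂) = 0.16868.
C₂ = 3.25·[1 − (13.253·0.028609 − 26.465·0.16868)/(-13.212)] = 3.25·0.69081 = 2.2451 mol/L.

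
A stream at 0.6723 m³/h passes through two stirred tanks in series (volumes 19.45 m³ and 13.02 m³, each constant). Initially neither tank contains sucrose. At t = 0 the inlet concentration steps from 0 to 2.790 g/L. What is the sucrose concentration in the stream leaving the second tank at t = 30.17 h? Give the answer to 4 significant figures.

Each tank obeys Vᵢ dCᵢ/dt = Q(Cᵢ₋₁ − Cᵢ), so τᵢ = Vᵢ/Q.
τ₁ = 19.45/0.6723 = 28.9305 h; τ₂ = 13.02/0.6723 = 19.3664 h.
Solving the cascade with C₁(0)=C₂(0)=0 gives C₂(t) = C_in[1 − (τ₁ e^(−t/τ₁) − τ₂ e^(−t/τ₂))/(τ₁ − τ₂)].
At t = 30.17: e^(−t/τ₁) = 0.352451, e^(−t/τ₂) = 0.210587.
C₂ = 2.790·[1 − (28.9305·0.352451 − 19.3664·0.210587)/(9.56418)] = 2.790·0.360290 = 1.00521 g/L.

1.005 g/L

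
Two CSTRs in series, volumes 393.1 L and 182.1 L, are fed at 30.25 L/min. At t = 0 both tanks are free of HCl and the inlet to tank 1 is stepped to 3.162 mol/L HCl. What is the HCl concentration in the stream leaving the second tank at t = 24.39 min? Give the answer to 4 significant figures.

2.308 mol/L

Species balance on tank i: dCᵢ/dt = (Cᵢ₋₁ − Cᵢ)/τᵢ with τᵢ = Vᵢ/Q.
τ₁ = 393.1/30.25 = 12.9950 min; τ₂ = 182.1/30.25 = 6.01983 min.
Tank 1: C₁ = C_in(1 − e^(−t/τ₁)). Tank 2 (τ₁ ≠ τ₂): C₂ = C_in[1 − (τ₁ e^(−t/τ₁) − τ₂ e^(−t/τ₂))/(τ₁ − τ₂)].
At t = 24.39: e^(−t/τ₁) = 0.153068, e^(−t/τ₂) = 0.0173944.
C₂ = 3.162·[1 − (12.9950·0.153068 − 6.01983·0.0173944)/(6.97521)] = 3.162·0.729840 = 2.30775 mol/L.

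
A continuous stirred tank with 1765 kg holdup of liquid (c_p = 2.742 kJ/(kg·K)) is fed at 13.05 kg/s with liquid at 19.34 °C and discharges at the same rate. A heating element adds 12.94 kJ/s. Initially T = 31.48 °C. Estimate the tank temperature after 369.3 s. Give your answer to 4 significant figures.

Energy balance: M c_p dT/dt = ṁ c_p (T_in − T) + 12.94.
Rearrange: dT/dt = (T_ss − T)/τ with τ = M/ṁ = 135.249 s and T_ss = T_in + Q̇/(ṁ c_p) = 19.7016 °C.
This is linear first-order; T(t) = T_ss + (T₀ − T_ss) e^(−t/τ).
T(369.3) = 19.7016 + (11.7784)·e^(−369.3/135.249) = 19.7016 + (11.7784)·0.0651855 = 20.4694 °C.

20.47 °C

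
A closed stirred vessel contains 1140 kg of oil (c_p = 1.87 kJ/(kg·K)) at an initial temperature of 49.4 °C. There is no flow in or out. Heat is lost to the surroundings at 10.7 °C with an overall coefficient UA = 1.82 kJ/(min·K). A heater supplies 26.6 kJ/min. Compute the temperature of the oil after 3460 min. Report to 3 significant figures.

Lumped-capacitance energy balance: M c_p dT/dt = UA(T_amb − T) + Q̇.
dT/dt = (T_ss − T)/τ with T_ss = T_amb + Q̇/UA = 10.7 + 26.6/1.82 = 25.315 °C, τ = M c_p/UA = 1140·1.87/1.82 = 1171.3 min.
Solution: T(t) = T_ss + (T₀ − T_ss) e^(−t/τ).
T(3460) = 25.315 + (24.085)·0.052134 = 26.571 °C.

26.6 °C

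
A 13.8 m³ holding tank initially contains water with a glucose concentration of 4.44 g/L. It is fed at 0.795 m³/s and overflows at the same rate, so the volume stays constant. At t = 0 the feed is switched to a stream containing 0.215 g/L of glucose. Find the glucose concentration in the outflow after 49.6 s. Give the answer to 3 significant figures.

0.458 g/L

Mass balance on the solute (V constant): V dC/dt = Q(C_in − C).
Time constant τ = V/Q = 13.8/0.795 = 17.358 s.
Solution: C(t) = C_in + (C₀ − C_in) e^(−t/τ).
C(49.6) = 0.215 + (4.44 − 0.215)·e^(−49.6/17.358) = 0.215 + (4.2250)·0.057418 = 0.45759 g/L.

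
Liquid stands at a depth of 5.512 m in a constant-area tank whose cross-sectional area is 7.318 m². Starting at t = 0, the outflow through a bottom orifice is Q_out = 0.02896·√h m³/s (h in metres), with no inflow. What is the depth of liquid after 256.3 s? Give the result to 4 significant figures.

3.388 m

With no inflow, A dh/dt = −0.02896 √h.
This is separable: 2 d(√h)/dt = −0.02896/A, so √h = √h₀ − (0.02896/(2A)) t.
√h = √5.512 − 0.02896·256.3/(2·7.318) = 2.34776 − 0.507136 = 1.84063.
h = 1.84063² = 3.38791 m.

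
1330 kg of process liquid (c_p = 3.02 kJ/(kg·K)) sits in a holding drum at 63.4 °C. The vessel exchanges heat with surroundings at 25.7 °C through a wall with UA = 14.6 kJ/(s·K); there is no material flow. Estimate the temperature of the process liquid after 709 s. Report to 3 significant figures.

28.6 °C

M c_p dT/dt = −UA(T − T_amb).
dT/dt = (T_ss − T)/τ with T_ss = T_amb = 25.700 °C, τ = M c_p/UA = 1330·3.02/14.6 = 275.11 s.
Integrating: T(t) = T_ss + (T₀ − T_ss) e^(−t/τ).
T(709) = 25.700 + (37.700)·0.075990 = 28.565 °C.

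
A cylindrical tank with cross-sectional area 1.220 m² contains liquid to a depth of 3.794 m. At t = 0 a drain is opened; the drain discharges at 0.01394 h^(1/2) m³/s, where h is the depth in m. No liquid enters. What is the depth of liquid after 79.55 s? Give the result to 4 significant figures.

A dh/dt = −Q_out = −0.01394 √h.
Separate and integrate: 2(√h − √h₀) = −(0.01394/A) t.
√h = √3.794 − 0.01394·79.55/(2·1.220) = 1.94782 − 0.454478 = 1.49334.
h = 1.49334² = 2.23007 m.

2.230 m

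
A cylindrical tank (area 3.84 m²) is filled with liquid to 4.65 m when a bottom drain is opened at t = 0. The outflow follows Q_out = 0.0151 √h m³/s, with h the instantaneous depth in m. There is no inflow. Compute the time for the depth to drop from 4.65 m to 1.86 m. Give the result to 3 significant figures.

403 s

With no inflow, A dh/dt = −0.0151 √h.
This is separable: 2 d(√h)/dt = −0.0151/A, so √h = √h₀ − (0.0151/(2A)) t.
t = 2A(√h₀ − √h)/0.0151 = 2·3.84·(√4.65 − √1.86)/0.0151
  = 7.6800 × (2.1564 − 1.3638) / 0.0151 = 403.11 s.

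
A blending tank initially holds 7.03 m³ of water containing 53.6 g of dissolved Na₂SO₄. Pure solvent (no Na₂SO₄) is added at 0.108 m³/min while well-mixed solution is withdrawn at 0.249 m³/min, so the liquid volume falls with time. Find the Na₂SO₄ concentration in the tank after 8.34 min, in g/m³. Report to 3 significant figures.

6.63 g/m³

Total volume: dV/dt = Q_in − Q_out = -0.14100 m³/min, so V(t) = 7.03 − 0.14100 t and V(8.34) = 5.8541 m³.
No Na₂SO₄ enters, so dm/dt = −Q_out · (m/V).
Separate: dm/m = −Q_out dt/V(t) ⇒ ln(m/m₀) = −(Q_out/(Q_in−Q_out)) ln(V/V₀).
m = m₀ (V₀/V)^(Q_out/(Q_in−Q_out)) = 53.6 × (7.03/5.8541)^(-1.7660) = 38.795 g.
C = m/V = 38.795/5.8541 = 6.6270 g/m³.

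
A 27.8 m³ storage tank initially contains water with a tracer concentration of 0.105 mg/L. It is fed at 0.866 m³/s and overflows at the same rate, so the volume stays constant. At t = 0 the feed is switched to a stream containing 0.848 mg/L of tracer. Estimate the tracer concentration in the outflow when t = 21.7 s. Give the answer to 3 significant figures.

Transient balance on the dissolved component: V dC/dt = Q(C_in − C).
Rewrite as dC/dt + C/τ = C_in/τ, τ = V/Q = 32.102 s.
Integrating: C(t) = C_in + (C₀ − C_in) e^(−t/τ).
C(21.7) = 0.848 + (0.105 − 0.848)·e^(−21.7/32.102) = 0.848 + (-0.74300)·0.50866 = 0.47007 mg/L.

0.470 mg/L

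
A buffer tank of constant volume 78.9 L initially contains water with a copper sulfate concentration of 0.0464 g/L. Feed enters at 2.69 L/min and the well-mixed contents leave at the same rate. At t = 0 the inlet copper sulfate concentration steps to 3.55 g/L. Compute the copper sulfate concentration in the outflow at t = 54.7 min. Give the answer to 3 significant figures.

Mass balance on the solute (V constant): V dC/dt = Q(C_in − C).
Rewrite as dC/dt + C/τ = C_in/τ, τ = V/Q = 29.331 min.
C approaches C_in exponentially: C(t) = C_in + (C₀ − C_in) e^(−t/τ).
C(54.7) = 3.55 + (0.0464 − 3.55)·e^(−54.7/29.331) = 3.55 + (-3.5036)·0.15491 = 3.0073 g/L.

3.01 g/L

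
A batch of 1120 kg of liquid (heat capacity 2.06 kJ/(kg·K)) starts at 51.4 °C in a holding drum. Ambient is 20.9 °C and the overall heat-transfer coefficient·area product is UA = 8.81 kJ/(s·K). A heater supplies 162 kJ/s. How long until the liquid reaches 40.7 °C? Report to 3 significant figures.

563 s

Lumped-capacitance energy balance: M c_p dT/dt = UA(T_amb − T) + Q̇.
τ = M c_p/UA = 261.88 s; T_ss = T_amb + Q̇/UA = 20.9 + 162/8.81 = 39.288 °C.
T(t) = T_ss + (T₀ − T_ss)e^(−t/τ); set T = 40.7:
t = −τ ln[(T − T_ss)/(T₀ − T_ss)] = −261.88 · ln(0.11656) = 562.87 s.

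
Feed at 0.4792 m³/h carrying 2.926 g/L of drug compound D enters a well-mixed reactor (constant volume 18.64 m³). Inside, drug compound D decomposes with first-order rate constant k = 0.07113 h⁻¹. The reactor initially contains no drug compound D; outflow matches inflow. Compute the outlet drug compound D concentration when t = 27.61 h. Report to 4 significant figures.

Accumulation = in − out − consumed: V dC/dt = Q C_in − Q C − k V C.
This is linear with rate a = Q/V + k = 0.0968382 h⁻¹.
C_ss = Q C_in/(Q + kV) = 0.776781 g/L; C(t) = C_ss + (C₀ − C_ss) e^(−a t).
C(27.61) = 0.776781 + (-0.776781)·e^(−0.0968382·27.61) = 0.776781 + (-0.776781)·0.0689964 = 0.723186 g/L.

0.7232 g/L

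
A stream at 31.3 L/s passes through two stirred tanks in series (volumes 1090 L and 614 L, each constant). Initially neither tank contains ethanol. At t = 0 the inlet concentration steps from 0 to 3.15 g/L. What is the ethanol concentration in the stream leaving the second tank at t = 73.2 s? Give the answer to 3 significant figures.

2.37 g/L

Species balance on tank i: dCᵢ/dt = (Cᵢ₋₁ − Cᵢ)/τᵢ with τᵢ = Vᵢ/Q.
τ₁ = 1090/31.3 = 34.824 s; τ₂ = 614/31.3 = 19.617 s.
Tank 1: C₁ = C_in(1 − e^(−t/τ₁)). Tank 2 (τ₁ ≠ τ₂): C₂ = C_in[1 − (τ₁ e^(−t/τ₁) − τ₂ e^(−t/τ₂))/(τ₁ − τ₂)].
At t = 73.2: e^(−t/τ₁) = 0.12221, e^(−t/τ₂) = 0.023956.
C₂ = 3.15·[1 − (34.824·0.12221 − 19.617·0.023956)/(15.208)] = 3.15·0.75104 = 2.3658 g/L.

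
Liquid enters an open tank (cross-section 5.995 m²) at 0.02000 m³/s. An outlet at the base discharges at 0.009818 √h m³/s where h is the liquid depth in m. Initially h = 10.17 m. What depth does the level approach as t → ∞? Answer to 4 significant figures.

4.150 m

A dh/dt = Q_in − 0.009818 √h. Steady state requires inflow = outflow:
Q_in = 0.009818 √h_ss ⇒ √h_ss = 0.02000/0.009818 = 2.03707.
h_ss = 2.03707² = 4.14967 m. (Since h₀ = 10.17 m > h_ss, the level will fall toward this value.)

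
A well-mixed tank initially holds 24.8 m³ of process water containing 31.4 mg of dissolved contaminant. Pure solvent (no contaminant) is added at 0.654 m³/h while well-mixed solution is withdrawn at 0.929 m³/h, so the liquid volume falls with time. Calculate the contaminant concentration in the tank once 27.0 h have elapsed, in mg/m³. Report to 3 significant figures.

0.543 mg/m³

Let m(t) be the amount of contaminant. Volume: V(t) = V₀ + (Q_in − Q_out) t = 24.8 − 0.27500 t; V(27.0) = 17.375 m³.
No contaminant enters, so dm/dt = −Q_out · (m/V).
dm/m = −Q_out dt/(V₀ − 0.27500 t); integrating gives ln(m/m₀) = −(Q_out/(Q_in−Q_out)) ln(V/V₀).
m = m₀ (V₀/V)^(Q_out/(Q_in−Q_out)) = 31.4 × (24.8/17.375)^(-3.3782) = 9.4386 mg.
C = m/V = 9.4386/17.375 = 0.54323 mg/m³.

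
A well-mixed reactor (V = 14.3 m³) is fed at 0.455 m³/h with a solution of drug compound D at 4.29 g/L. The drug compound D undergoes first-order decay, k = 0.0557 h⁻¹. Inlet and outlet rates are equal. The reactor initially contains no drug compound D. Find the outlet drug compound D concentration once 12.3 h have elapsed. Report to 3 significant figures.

1.03 g/L

Accumulation = in − out − consumed: V dC/dt = Q C_in − Q C − k V C.
dC/dt = (Q/V) C_in − (Q/V + k) C; effective rate a = Q/V + k = 0.031818 + 0.0557 = 0.087518 h⁻¹.
C_ss = Q C_in/(Q + kV) = 1.5597 g/L; C(t) = C_ss + (C₀ − C_ss) e^(−a t).
C(12.3) = 1.5597 + (-1.5597)·e^(−0.087518·12.3) = 1.5597 + (-1.5597)·0.34080 = 1.0281 g/L.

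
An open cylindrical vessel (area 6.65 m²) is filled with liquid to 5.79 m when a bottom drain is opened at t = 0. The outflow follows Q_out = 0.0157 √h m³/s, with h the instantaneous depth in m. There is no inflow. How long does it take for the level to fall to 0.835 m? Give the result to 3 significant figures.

A dh/dt = −Q_out = −0.0157 √h.
This is separable: 2 d(√h)/dt = −0.0157/A, so √h = √h₀ − (0.0157/(2A)) t.
t = 2A(√h₀ − √h)/0.0157 = 2·6.65·(√5.79 − √0.835)/0.0157
  = 13.300 × (2.4062 − 0.91378) / 0.0157 = 1264.3 s.

1260 s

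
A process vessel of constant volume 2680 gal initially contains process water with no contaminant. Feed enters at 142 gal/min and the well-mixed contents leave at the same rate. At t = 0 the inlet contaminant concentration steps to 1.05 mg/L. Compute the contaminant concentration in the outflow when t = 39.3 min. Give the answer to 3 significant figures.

0.919 mg/L

Transient balance on the dissolved component: V dC/dt = Q(C_in − C).
So dC/dt = (C_in − C)/τ with τ = V/Q = 2680/142 = 18.873 min.
This is linear first-order; C(t) = C_in + (C₀ − C_in) e^(−t/τ).
C(39.3) = 1.05 + (0 − 1.05)·e^(−39.3/18.873) = 1.05 + (-1.0500)·0.12464 = 0.91913 mg/L.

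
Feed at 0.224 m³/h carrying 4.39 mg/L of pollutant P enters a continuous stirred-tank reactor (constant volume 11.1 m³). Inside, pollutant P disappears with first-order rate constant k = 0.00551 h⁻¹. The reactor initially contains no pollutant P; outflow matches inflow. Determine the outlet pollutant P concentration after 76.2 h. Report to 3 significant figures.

Accumulation = in − out − consumed: V dC/dt = Q C_in − Q C − k V C.
dC/dt = (Q/V) C_in − (Q/V + k) C; effective rate a = Q/V + k = 0.020180 + 0.00551 = 0.025690 h⁻¹.
C_ss = Q C_in/(Q + kV) = 3.4484 mg/L; C(t) = C_ss + (C₀ − C_ss) e^(−a t).
C(76.2) = 3.4484 + (-3.4484)·e^(−0.025690·76.2) = 3.4484 + (-3.4484)·0.14120 = 2.9615 mg/L.

2.96 mg/L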